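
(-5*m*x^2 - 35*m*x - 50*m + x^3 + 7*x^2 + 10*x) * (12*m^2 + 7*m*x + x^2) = -60*m^3*x^2 - 420*m^3*x - 600*m^3 - 23*m^2*x^3 - 161*m^2*x^2 - 230*m^2*x + 2*m*x^4 + 14*m*x^3 + 20*m*x^2 + x^5 + 7*x^4 + 10*x^3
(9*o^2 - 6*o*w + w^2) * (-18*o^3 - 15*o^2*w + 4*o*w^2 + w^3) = -162*o^5 - 27*o^4*w + 108*o^3*w^2 - 30*o^2*w^3 - 2*o*w^4 + w^5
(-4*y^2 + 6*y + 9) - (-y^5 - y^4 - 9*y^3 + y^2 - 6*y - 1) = y^5 + y^4 + 9*y^3 - 5*y^2 + 12*y + 10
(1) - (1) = 0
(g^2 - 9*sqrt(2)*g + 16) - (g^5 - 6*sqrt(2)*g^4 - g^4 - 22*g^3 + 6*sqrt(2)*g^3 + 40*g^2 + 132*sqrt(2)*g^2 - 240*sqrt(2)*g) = -g^5 + g^4 + 6*sqrt(2)*g^4 - 6*sqrt(2)*g^3 + 22*g^3 - 132*sqrt(2)*g^2 - 39*g^2 + 231*sqrt(2)*g + 16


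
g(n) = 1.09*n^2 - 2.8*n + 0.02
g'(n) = 2.18*n - 2.8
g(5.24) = 15.28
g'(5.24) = 8.62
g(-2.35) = 12.62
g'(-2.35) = -7.92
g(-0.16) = 0.50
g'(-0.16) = -3.15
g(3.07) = 1.70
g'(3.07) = 3.89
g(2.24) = -0.78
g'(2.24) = 2.08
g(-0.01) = 0.05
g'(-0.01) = -2.82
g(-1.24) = 5.17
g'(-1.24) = -5.50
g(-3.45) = 22.65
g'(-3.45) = -10.32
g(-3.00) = 18.23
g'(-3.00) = -9.34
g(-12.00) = 190.58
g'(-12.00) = -28.96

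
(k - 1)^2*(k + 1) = k^3 - k^2 - k + 1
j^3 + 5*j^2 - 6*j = j*(j - 1)*(j + 6)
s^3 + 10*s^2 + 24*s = s*(s + 4)*(s + 6)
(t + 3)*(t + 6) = t^2 + 9*t + 18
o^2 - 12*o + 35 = (o - 7)*(o - 5)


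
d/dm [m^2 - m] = 2*m - 1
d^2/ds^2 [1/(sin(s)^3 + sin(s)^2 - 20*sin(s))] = (-9*sin(s)^3 - 11*sin(s)^2 + 48*sin(s) + 76 - 514/sin(s) - 120/sin(s)^2 + 800/sin(s)^3)/((sin(s) - 4)^3*(sin(s) + 5)^3)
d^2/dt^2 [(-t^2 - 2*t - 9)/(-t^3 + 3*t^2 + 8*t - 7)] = 2*(t^6 + 6*t^5 + 60*t^4 - 255*t^3 + 6*t^2 + 585*t + 926)/(t^9 - 9*t^8 + 3*t^7 + 138*t^6 - 150*t^5 - 723*t^4 + 643*t^3 + 903*t^2 - 1176*t + 343)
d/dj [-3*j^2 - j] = -6*j - 1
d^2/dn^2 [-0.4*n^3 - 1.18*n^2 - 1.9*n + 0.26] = -2.4*n - 2.36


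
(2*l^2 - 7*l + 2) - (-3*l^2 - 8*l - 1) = 5*l^2 + l + 3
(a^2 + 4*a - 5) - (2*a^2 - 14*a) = -a^2 + 18*a - 5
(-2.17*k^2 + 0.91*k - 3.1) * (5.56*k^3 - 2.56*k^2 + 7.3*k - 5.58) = -12.0652*k^5 + 10.6148*k^4 - 35.4066*k^3 + 26.6876*k^2 - 27.7078*k + 17.298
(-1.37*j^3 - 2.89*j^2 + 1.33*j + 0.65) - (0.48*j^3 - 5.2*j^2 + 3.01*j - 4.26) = -1.85*j^3 + 2.31*j^2 - 1.68*j + 4.91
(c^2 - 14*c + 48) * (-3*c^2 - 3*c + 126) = -3*c^4 + 39*c^3 + 24*c^2 - 1908*c + 6048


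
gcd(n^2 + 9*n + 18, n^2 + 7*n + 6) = n + 6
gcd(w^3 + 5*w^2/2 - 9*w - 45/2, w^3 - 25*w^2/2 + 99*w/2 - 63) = w - 3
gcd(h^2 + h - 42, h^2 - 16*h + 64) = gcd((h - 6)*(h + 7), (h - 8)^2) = 1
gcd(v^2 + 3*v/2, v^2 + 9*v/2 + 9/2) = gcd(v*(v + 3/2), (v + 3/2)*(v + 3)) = v + 3/2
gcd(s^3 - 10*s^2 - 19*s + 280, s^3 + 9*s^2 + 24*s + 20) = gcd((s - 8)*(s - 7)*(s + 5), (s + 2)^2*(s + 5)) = s + 5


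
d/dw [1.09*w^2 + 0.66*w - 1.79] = 2.18*w + 0.66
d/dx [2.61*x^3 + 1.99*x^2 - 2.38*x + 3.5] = 7.83*x^2 + 3.98*x - 2.38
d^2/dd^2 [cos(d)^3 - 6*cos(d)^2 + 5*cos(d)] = -23*cos(d)/4 + 12*cos(2*d) - 9*cos(3*d)/4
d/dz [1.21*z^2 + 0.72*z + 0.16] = 2.42*z + 0.72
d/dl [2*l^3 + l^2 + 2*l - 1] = 6*l^2 + 2*l + 2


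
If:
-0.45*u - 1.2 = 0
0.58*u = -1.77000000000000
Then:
No Solution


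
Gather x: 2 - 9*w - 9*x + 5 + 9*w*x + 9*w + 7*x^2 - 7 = 7*x^2 + x*(9*w - 9)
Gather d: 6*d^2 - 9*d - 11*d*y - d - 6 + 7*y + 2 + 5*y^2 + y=6*d^2 + d*(-11*y - 10) + 5*y^2 + 8*y - 4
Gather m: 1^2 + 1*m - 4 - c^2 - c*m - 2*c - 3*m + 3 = -c^2 - 2*c + m*(-c - 2)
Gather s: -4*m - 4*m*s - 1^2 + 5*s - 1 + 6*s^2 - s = -4*m + 6*s^2 + s*(4 - 4*m) - 2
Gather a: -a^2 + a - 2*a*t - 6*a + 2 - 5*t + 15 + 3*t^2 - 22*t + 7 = -a^2 + a*(-2*t - 5) + 3*t^2 - 27*t + 24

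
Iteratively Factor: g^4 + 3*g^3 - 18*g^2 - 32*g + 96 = (g - 3)*(g^3 + 6*g^2 - 32) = (g - 3)*(g + 4)*(g^2 + 2*g - 8) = (g - 3)*(g - 2)*(g + 4)*(g + 4)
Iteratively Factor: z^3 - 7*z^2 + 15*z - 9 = (z - 3)*(z^2 - 4*z + 3) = (z - 3)*(z - 1)*(z - 3)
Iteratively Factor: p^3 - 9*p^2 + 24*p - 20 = (p - 5)*(p^2 - 4*p + 4) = (p - 5)*(p - 2)*(p - 2)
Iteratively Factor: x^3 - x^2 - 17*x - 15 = (x + 3)*(x^2 - 4*x - 5) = (x - 5)*(x + 3)*(x + 1)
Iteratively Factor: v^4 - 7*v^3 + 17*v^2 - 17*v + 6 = (v - 1)*(v^3 - 6*v^2 + 11*v - 6) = (v - 2)*(v - 1)*(v^2 - 4*v + 3) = (v - 3)*(v - 2)*(v - 1)*(v - 1)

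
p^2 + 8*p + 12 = (p + 2)*(p + 6)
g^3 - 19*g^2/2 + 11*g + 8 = (g - 8)*(g - 2)*(g + 1/2)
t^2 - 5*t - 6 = (t - 6)*(t + 1)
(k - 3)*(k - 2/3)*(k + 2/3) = k^3 - 3*k^2 - 4*k/9 + 4/3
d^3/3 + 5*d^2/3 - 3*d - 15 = (d/3 + 1)*(d - 3)*(d + 5)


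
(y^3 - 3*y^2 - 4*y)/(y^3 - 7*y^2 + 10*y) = (y^2 - 3*y - 4)/(y^2 - 7*y + 10)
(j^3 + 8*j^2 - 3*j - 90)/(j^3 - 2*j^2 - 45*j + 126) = (j^2 + 11*j + 30)/(j^2 + j - 42)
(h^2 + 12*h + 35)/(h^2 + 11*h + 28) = (h + 5)/(h + 4)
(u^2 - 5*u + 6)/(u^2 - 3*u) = (u - 2)/u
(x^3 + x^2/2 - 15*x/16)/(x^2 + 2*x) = (x^2 + x/2 - 15/16)/(x + 2)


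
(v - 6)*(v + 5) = v^2 - v - 30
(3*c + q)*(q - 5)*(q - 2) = 3*c*q^2 - 21*c*q + 30*c + q^3 - 7*q^2 + 10*q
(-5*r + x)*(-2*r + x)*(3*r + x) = 30*r^3 - 11*r^2*x - 4*r*x^2 + x^3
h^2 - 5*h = h*(h - 5)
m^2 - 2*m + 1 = (m - 1)^2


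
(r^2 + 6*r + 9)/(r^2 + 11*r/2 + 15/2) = 2*(r + 3)/(2*r + 5)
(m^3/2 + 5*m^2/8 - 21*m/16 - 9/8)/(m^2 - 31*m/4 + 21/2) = (8*m^3 + 10*m^2 - 21*m - 18)/(4*(4*m^2 - 31*m + 42))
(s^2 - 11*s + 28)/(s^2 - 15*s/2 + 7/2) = 2*(s - 4)/(2*s - 1)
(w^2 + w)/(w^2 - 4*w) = (w + 1)/(w - 4)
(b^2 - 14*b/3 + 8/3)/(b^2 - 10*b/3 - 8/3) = (3*b - 2)/(3*b + 2)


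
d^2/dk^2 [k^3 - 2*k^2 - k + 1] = 6*k - 4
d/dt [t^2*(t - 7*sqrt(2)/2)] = t*(3*t - 7*sqrt(2))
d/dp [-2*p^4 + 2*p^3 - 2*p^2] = 2*p*(-4*p^2 + 3*p - 2)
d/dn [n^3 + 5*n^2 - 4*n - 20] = 3*n^2 + 10*n - 4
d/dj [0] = 0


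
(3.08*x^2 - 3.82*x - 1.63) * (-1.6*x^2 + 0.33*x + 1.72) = -4.928*x^4 + 7.1284*x^3 + 6.645*x^2 - 7.1083*x - 2.8036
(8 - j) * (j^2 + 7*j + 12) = -j^3 + j^2 + 44*j + 96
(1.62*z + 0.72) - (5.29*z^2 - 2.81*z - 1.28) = -5.29*z^2 + 4.43*z + 2.0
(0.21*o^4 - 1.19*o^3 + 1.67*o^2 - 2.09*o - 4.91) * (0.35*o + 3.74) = 0.0735*o^5 + 0.3689*o^4 - 3.8661*o^3 + 5.5143*o^2 - 9.5351*o - 18.3634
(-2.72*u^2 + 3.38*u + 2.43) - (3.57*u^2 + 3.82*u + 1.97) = -6.29*u^2 - 0.44*u + 0.46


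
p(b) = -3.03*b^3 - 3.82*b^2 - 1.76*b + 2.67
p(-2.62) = 35.55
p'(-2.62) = -44.14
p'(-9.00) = -669.29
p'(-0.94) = -2.61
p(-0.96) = 3.52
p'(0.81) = -13.91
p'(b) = -9.09*b^2 - 7.64*b - 1.76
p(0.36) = 1.40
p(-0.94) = 3.47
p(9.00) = -2531.46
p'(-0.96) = -2.80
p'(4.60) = -229.25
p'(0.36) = -5.69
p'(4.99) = -266.23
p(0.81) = -2.87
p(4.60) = -381.19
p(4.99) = -477.71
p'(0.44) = -6.88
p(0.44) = 0.90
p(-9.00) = 1917.96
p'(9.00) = -806.81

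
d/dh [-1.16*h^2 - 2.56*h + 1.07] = -2.32*h - 2.56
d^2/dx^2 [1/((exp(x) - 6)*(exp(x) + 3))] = (4*exp(3*x) - 9*exp(2*x) + 81*exp(x) - 54)*exp(x)/(exp(6*x) - 9*exp(5*x) - 27*exp(4*x) + 297*exp(3*x) + 486*exp(2*x) - 2916*exp(x) - 5832)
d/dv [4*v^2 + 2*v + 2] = 8*v + 2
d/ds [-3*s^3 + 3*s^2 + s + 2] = -9*s^2 + 6*s + 1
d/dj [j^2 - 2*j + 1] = 2*j - 2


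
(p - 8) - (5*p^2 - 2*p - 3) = -5*p^2 + 3*p - 5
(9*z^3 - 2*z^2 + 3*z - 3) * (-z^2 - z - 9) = -9*z^5 - 7*z^4 - 82*z^3 + 18*z^2 - 24*z + 27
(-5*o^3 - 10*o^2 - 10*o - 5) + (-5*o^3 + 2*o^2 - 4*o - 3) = -10*o^3 - 8*o^2 - 14*o - 8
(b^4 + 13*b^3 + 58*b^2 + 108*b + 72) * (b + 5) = b^5 + 18*b^4 + 123*b^3 + 398*b^2 + 612*b + 360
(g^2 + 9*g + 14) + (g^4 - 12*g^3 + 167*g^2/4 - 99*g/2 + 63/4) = g^4 - 12*g^3 + 171*g^2/4 - 81*g/2 + 119/4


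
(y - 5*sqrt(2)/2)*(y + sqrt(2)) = y^2 - 3*sqrt(2)*y/2 - 5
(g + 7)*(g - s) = g^2 - g*s + 7*g - 7*s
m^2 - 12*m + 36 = (m - 6)^2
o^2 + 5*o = o*(o + 5)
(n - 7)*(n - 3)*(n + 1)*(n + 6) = n^4 - 3*n^3 - 43*n^2 + 87*n + 126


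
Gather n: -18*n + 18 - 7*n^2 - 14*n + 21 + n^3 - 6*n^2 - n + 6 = n^3 - 13*n^2 - 33*n + 45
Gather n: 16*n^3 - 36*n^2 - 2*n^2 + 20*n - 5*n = 16*n^3 - 38*n^2 + 15*n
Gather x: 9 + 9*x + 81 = 9*x + 90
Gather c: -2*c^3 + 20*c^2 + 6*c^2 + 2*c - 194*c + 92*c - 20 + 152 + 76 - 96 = -2*c^3 + 26*c^2 - 100*c + 112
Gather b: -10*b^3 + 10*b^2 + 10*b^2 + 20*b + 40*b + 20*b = -10*b^3 + 20*b^2 + 80*b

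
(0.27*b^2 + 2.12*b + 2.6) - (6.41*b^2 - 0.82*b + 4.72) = -6.14*b^2 + 2.94*b - 2.12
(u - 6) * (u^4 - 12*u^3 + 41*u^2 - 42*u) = u^5 - 18*u^4 + 113*u^3 - 288*u^2 + 252*u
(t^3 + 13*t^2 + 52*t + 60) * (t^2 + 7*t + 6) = t^5 + 20*t^4 + 149*t^3 + 502*t^2 + 732*t + 360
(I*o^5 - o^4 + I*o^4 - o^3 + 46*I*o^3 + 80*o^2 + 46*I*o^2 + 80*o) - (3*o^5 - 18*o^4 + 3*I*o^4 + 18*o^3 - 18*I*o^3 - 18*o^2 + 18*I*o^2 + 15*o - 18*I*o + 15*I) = -3*o^5 + I*o^5 + 17*o^4 - 2*I*o^4 - 19*o^3 + 64*I*o^3 + 98*o^2 + 28*I*o^2 + 65*o + 18*I*o - 15*I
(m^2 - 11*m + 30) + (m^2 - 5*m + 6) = 2*m^2 - 16*m + 36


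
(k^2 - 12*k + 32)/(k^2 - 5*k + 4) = (k - 8)/(k - 1)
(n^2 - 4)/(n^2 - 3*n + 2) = (n + 2)/(n - 1)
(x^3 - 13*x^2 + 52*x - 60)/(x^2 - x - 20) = (x^2 - 8*x + 12)/(x + 4)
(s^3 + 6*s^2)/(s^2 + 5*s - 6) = s^2/(s - 1)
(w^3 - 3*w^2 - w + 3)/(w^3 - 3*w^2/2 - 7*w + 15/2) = 2*(w + 1)/(2*w + 5)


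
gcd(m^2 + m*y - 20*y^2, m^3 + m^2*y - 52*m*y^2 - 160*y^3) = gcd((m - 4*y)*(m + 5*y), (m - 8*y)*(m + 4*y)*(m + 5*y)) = m + 5*y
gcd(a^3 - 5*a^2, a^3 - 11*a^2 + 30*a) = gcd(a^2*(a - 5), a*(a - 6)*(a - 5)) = a^2 - 5*a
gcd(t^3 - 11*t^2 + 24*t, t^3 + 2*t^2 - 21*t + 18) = t - 3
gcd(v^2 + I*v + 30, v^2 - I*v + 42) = v + 6*I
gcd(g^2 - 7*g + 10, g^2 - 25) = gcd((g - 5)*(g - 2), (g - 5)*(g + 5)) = g - 5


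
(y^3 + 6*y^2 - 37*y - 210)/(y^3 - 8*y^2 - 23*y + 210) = (y + 7)/(y - 7)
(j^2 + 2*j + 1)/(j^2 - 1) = (j + 1)/(j - 1)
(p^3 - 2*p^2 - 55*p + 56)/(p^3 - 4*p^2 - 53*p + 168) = (p - 1)/(p - 3)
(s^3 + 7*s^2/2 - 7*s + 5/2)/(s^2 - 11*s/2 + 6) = (2*s^3 + 7*s^2 - 14*s + 5)/(2*s^2 - 11*s + 12)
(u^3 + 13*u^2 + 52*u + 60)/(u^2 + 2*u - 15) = (u^2 + 8*u + 12)/(u - 3)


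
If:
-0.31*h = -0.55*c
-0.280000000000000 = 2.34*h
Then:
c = -0.07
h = -0.12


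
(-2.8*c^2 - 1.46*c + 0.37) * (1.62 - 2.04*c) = 5.712*c^3 - 1.5576*c^2 - 3.12*c + 0.5994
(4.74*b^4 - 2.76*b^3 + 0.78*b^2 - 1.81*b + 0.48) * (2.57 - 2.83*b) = -13.4142*b^5 + 19.9926*b^4 - 9.3006*b^3 + 7.1269*b^2 - 6.0101*b + 1.2336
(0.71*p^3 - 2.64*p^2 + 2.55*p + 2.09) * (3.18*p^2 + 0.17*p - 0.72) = 2.2578*p^5 - 8.2745*p^4 + 7.149*p^3 + 8.9805*p^2 - 1.4807*p - 1.5048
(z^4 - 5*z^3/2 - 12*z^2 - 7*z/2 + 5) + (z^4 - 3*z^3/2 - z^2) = 2*z^4 - 4*z^3 - 13*z^2 - 7*z/2 + 5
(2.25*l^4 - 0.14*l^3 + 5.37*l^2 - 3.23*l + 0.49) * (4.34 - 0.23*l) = -0.5175*l^5 + 9.7972*l^4 - 1.8427*l^3 + 24.0487*l^2 - 14.1309*l + 2.1266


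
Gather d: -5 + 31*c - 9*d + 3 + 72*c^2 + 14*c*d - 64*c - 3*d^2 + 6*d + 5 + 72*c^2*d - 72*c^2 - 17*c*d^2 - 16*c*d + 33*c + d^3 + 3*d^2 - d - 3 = -17*c*d^2 + d^3 + d*(72*c^2 - 2*c - 4)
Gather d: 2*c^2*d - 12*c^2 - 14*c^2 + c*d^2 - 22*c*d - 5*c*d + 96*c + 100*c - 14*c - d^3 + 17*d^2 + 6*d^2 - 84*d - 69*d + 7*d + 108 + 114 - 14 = -26*c^2 + 182*c - d^3 + d^2*(c + 23) + d*(2*c^2 - 27*c - 146) + 208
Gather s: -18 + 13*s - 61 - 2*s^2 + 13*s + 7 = -2*s^2 + 26*s - 72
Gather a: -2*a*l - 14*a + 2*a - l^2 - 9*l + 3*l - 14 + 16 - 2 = a*(-2*l - 12) - l^2 - 6*l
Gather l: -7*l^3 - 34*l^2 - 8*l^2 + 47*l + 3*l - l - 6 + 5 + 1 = -7*l^3 - 42*l^2 + 49*l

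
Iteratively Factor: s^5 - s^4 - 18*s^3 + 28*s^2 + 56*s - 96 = (s + 2)*(s^4 - 3*s^3 - 12*s^2 + 52*s - 48) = (s + 2)*(s + 4)*(s^3 - 7*s^2 + 16*s - 12) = (s - 2)*(s + 2)*(s + 4)*(s^2 - 5*s + 6) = (s - 2)^2*(s + 2)*(s + 4)*(s - 3)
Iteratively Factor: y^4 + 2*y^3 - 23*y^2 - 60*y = (y + 4)*(y^3 - 2*y^2 - 15*y) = (y + 3)*(y + 4)*(y^2 - 5*y) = (y - 5)*(y + 3)*(y + 4)*(y)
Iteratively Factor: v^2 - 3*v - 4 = (v - 4)*(v + 1)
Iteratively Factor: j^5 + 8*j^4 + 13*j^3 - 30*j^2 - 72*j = (j - 2)*(j^4 + 10*j^3 + 33*j^2 + 36*j) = (j - 2)*(j + 3)*(j^3 + 7*j^2 + 12*j) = (j - 2)*(j + 3)*(j + 4)*(j^2 + 3*j) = j*(j - 2)*(j + 3)*(j + 4)*(j + 3)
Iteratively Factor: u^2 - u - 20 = (u - 5)*(u + 4)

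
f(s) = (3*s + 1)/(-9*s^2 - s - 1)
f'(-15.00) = 0.00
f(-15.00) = 0.02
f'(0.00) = -2.00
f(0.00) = -1.00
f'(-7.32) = 0.01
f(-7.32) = 0.04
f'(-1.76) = 0.07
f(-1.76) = 0.16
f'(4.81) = 0.02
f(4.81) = -0.07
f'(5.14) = 0.01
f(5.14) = -0.07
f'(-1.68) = 0.07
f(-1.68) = 0.16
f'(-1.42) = 0.09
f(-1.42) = 0.18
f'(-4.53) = 0.01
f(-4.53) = 0.07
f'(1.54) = 0.16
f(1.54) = -0.24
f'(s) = (3*s + 1)*(18*s + 1)/(-9*s^2 - s - 1)^2 + 3/(-9*s^2 - s - 1)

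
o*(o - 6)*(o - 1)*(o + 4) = o^4 - 3*o^3 - 22*o^2 + 24*o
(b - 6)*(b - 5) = b^2 - 11*b + 30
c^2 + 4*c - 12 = (c - 2)*(c + 6)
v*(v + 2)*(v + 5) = v^3 + 7*v^2 + 10*v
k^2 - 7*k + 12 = (k - 4)*(k - 3)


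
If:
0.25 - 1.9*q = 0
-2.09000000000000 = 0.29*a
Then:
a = -7.21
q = 0.13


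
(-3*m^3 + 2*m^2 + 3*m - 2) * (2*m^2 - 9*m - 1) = -6*m^5 + 31*m^4 - 9*m^3 - 33*m^2 + 15*m + 2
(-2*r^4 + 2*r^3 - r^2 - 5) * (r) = -2*r^5 + 2*r^4 - r^3 - 5*r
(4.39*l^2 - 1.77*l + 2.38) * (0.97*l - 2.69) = 4.2583*l^3 - 13.526*l^2 + 7.0699*l - 6.4022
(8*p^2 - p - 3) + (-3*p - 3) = 8*p^2 - 4*p - 6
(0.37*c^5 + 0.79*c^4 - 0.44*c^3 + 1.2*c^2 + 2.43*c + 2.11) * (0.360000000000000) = 0.1332*c^5 + 0.2844*c^4 - 0.1584*c^3 + 0.432*c^2 + 0.8748*c + 0.7596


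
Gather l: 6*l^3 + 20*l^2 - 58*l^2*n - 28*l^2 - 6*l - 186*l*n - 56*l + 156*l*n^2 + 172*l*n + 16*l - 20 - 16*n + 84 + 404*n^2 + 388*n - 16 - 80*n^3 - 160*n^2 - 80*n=6*l^3 + l^2*(-58*n - 8) + l*(156*n^2 - 14*n - 46) - 80*n^3 + 244*n^2 + 292*n + 48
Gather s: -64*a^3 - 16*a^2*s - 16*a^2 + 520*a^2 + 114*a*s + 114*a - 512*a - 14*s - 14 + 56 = -64*a^3 + 504*a^2 - 398*a + s*(-16*a^2 + 114*a - 14) + 42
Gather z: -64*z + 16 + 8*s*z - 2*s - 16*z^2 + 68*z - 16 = -2*s - 16*z^2 + z*(8*s + 4)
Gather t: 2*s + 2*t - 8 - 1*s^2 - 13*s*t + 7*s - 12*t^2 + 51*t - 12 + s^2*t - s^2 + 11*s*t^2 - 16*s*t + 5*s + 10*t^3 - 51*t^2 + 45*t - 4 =-2*s^2 + 14*s + 10*t^3 + t^2*(11*s - 63) + t*(s^2 - 29*s + 98) - 24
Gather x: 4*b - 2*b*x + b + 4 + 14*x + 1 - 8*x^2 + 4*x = 5*b - 8*x^2 + x*(18 - 2*b) + 5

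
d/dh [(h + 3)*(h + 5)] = 2*h + 8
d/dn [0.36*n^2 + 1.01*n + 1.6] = 0.72*n + 1.01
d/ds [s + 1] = 1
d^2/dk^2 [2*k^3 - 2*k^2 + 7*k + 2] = 12*k - 4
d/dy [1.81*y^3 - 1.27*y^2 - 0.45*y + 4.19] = 5.43*y^2 - 2.54*y - 0.45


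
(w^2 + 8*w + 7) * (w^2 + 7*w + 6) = w^4 + 15*w^3 + 69*w^2 + 97*w + 42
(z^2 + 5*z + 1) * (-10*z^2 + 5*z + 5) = -10*z^4 - 45*z^3 + 20*z^2 + 30*z + 5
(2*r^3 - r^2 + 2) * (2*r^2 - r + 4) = 4*r^5 - 4*r^4 + 9*r^3 - 2*r + 8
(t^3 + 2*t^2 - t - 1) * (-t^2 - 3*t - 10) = -t^5 - 5*t^4 - 15*t^3 - 16*t^2 + 13*t + 10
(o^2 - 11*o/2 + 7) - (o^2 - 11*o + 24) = 11*o/2 - 17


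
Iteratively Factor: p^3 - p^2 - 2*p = (p - 2)*(p^2 + p) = p*(p - 2)*(p + 1)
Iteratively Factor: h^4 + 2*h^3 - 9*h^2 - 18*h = (h + 3)*(h^3 - h^2 - 6*h) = (h - 3)*(h + 3)*(h^2 + 2*h) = (h - 3)*(h + 2)*(h + 3)*(h)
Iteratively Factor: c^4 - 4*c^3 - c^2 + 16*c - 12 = (c + 2)*(c^3 - 6*c^2 + 11*c - 6) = (c - 2)*(c + 2)*(c^2 - 4*c + 3) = (c - 3)*(c - 2)*(c + 2)*(c - 1)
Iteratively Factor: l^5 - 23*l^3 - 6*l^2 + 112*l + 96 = (l + 4)*(l^4 - 4*l^3 - 7*l^2 + 22*l + 24) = (l + 2)*(l + 4)*(l^3 - 6*l^2 + 5*l + 12) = (l + 1)*(l + 2)*(l + 4)*(l^2 - 7*l + 12) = (l - 4)*(l + 1)*(l + 2)*(l + 4)*(l - 3)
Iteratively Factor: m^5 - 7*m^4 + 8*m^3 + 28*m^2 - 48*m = (m - 4)*(m^4 - 3*m^3 - 4*m^2 + 12*m) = m*(m - 4)*(m^3 - 3*m^2 - 4*m + 12) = m*(m - 4)*(m - 2)*(m^2 - m - 6) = m*(m - 4)*(m - 2)*(m + 2)*(m - 3)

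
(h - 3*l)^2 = h^2 - 6*h*l + 9*l^2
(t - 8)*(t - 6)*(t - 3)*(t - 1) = t^4 - 18*t^3 + 107*t^2 - 234*t + 144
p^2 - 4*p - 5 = (p - 5)*(p + 1)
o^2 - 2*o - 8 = (o - 4)*(o + 2)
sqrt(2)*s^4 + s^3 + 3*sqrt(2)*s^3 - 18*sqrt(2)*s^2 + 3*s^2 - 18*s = s*(s - 3)*(s + 6)*(sqrt(2)*s + 1)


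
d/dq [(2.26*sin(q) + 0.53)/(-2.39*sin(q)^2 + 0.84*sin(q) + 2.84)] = (5.4014*sin(q)^2 + 2.5334*sin(q) + 5.9732)*cos(q)/(5.7121*sin(q)^4 - 4.0152*sin(q)^3 - 12.8696*sin(q)^2 + 4.7712*sin(q) + 8.0656)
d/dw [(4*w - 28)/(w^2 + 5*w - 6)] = 4*(-w^2 + 14*w + 29)/(w^4 + 10*w^3 + 13*w^2 - 60*w + 36)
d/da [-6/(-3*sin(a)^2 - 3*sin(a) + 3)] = -2*(2*sin(a) + 1)*cos(a)/(sin(a) - cos(a)^2)^2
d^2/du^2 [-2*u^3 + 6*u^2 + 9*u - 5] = 12 - 12*u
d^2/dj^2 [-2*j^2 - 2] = -4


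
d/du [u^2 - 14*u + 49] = 2*u - 14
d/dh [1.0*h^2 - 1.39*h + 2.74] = 2.0*h - 1.39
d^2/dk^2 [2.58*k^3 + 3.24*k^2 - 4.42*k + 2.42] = 15.48*k + 6.48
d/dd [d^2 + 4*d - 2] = 2*d + 4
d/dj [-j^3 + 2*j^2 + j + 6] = -3*j^2 + 4*j + 1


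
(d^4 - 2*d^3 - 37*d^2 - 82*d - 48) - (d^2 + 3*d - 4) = d^4 - 2*d^3 - 38*d^2 - 85*d - 44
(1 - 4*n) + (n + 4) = 5 - 3*n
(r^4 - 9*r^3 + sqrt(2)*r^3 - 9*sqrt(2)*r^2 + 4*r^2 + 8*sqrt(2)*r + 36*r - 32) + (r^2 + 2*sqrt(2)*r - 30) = r^4 - 9*r^3 + sqrt(2)*r^3 - 9*sqrt(2)*r^2 + 5*r^2 + 10*sqrt(2)*r + 36*r - 62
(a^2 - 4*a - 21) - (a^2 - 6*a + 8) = 2*a - 29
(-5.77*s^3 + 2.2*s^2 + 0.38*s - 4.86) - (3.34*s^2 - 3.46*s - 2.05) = -5.77*s^3 - 1.14*s^2 + 3.84*s - 2.81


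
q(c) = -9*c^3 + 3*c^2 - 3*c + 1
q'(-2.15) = -140.71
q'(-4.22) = -509.15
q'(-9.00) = -2244.00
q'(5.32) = -735.24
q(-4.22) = 743.45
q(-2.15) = 110.76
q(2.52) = -131.54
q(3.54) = -371.28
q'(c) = -27*c^2 + 6*c - 3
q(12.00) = -15155.00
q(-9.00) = 6832.00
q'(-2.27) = -155.75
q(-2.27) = 128.54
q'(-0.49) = -12.42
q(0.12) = 0.67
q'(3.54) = -320.11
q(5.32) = -1285.17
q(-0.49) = 4.25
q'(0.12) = -2.67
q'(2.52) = -159.34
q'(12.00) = -3819.00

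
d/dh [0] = 0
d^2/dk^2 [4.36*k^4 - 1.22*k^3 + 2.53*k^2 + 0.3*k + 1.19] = 52.32*k^2 - 7.32*k + 5.06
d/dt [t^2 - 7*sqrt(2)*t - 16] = 2*t - 7*sqrt(2)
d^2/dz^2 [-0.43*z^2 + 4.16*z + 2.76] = -0.860000000000000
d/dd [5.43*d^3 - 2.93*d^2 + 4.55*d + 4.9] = 16.29*d^2 - 5.86*d + 4.55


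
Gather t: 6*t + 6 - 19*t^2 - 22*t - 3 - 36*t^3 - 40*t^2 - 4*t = -36*t^3 - 59*t^2 - 20*t + 3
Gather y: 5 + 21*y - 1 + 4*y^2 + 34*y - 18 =4*y^2 + 55*y - 14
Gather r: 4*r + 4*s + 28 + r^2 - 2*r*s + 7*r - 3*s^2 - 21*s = r^2 + r*(11 - 2*s) - 3*s^2 - 17*s + 28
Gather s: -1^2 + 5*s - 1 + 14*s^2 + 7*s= 14*s^2 + 12*s - 2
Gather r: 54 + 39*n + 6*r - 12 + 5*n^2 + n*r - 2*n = 5*n^2 + 37*n + r*(n + 6) + 42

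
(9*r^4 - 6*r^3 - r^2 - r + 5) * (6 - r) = -9*r^5 + 60*r^4 - 35*r^3 - 5*r^2 - 11*r + 30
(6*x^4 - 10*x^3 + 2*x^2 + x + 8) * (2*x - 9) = 12*x^5 - 74*x^4 + 94*x^3 - 16*x^2 + 7*x - 72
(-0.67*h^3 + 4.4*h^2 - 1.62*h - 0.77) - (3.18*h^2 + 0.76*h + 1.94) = -0.67*h^3 + 1.22*h^2 - 2.38*h - 2.71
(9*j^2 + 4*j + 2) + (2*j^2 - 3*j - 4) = 11*j^2 + j - 2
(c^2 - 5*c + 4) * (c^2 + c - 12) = c^4 - 4*c^3 - 13*c^2 + 64*c - 48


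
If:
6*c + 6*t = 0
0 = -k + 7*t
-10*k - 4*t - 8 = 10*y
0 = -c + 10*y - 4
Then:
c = 12/73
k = -84/73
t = -12/73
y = 152/365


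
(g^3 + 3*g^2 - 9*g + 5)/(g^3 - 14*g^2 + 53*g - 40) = (g^2 + 4*g - 5)/(g^2 - 13*g + 40)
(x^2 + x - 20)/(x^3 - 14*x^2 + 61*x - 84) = (x + 5)/(x^2 - 10*x + 21)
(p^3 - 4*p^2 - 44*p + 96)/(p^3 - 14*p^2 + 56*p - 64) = (p + 6)/(p - 4)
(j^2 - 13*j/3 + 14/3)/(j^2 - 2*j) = (j - 7/3)/j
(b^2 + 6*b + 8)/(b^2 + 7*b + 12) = (b + 2)/(b + 3)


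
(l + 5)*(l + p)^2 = l^3 + 2*l^2*p + 5*l^2 + l*p^2 + 10*l*p + 5*p^2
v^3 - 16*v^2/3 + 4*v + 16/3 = (v - 4)*(v - 2)*(v + 2/3)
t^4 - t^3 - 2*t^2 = t^2*(t - 2)*(t + 1)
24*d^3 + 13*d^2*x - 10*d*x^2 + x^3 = (-8*d + x)*(-3*d + x)*(d + x)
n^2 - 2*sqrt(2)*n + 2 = (n - sqrt(2))^2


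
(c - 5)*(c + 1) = c^2 - 4*c - 5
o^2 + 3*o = o*(o + 3)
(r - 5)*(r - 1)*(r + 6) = r^3 - 31*r + 30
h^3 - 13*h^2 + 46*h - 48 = (h - 8)*(h - 3)*(h - 2)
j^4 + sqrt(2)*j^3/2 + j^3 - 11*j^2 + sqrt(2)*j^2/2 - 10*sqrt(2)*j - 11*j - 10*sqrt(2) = (j + 1)*(j - 5*sqrt(2)/2)*(j + sqrt(2))*(j + 2*sqrt(2))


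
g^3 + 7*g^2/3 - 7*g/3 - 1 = (g - 1)*(g + 1/3)*(g + 3)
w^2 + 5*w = w*(w + 5)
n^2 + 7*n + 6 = (n + 1)*(n + 6)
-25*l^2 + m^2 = (-5*l + m)*(5*l + m)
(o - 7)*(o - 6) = o^2 - 13*o + 42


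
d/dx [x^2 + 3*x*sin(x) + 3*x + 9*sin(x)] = 3*x*cos(x) + 2*x + 3*sin(x) + 9*cos(x) + 3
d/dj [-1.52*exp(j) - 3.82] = -1.52*exp(j)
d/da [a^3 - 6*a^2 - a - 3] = 3*a^2 - 12*a - 1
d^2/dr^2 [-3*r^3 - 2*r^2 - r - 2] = -18*r - 4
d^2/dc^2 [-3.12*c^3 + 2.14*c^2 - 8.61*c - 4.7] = 4.28 - 18.72*c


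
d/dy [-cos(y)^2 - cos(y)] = sin(y) + sin(2*y)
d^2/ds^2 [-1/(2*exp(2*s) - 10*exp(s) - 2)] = ((2*exp(s) - 5)^2*exp(s) + (4*exp(s) - 5)*(-exp(2*s) + 5*exp(s) + 1)/2)*exp(s)/(-exp(2*s) + 5*exp(s) + 1)^3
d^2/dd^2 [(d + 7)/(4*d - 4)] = 4/(d - 1)^3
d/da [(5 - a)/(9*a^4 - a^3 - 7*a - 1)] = (-9*a^4 + a^3 + 7*a - (a - 5)*(-36*a^3 + 3*a^2 + 7) + 1)/(-9*a^4 + a^3 + 7*a + 1)^2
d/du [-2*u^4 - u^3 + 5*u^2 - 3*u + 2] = -8*u^3 - 3*u^2 + 10*u - 3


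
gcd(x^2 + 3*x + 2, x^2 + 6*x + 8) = x + 2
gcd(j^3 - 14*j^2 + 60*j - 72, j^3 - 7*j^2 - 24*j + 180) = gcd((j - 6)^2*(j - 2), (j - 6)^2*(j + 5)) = j^2 - 12*j + 36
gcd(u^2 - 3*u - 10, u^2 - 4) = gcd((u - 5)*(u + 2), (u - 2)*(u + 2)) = u + 2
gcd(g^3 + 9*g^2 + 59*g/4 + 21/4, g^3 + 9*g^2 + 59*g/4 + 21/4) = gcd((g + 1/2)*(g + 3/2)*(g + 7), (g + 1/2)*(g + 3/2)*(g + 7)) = g^3 + 9*g^2 + 59*g/4 + 21/4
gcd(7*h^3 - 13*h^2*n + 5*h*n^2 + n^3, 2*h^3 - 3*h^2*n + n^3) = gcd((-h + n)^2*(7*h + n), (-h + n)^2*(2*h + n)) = h^2 - 2*h*n + n^2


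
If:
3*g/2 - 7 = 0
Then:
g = 14/3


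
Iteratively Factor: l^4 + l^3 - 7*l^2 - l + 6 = (l + 1)*(l^3 - 7*l + 6) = (l + 1)*(l + 3)*(l^2 - 3*l + 2) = (l - 2)*(l + 1)*(l + 3)*(l - 1)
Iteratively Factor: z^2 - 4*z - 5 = (z + 1)*(z - 5)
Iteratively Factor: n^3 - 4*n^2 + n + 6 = (n + 1)*(n^2 - 5*n + 6) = (n - 3)*(n + 1)*(n - 2)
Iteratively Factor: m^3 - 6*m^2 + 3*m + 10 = (m - 5)*(m^2 - m - 2) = (m - 5)*(m + 1)*(m - 2)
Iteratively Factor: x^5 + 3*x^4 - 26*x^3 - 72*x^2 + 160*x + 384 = (x + 2)*(x^4 + x^3 - 28*x^2 - 16*x + 192) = (x + 2)*(x + 4)*(x^3 - 3*x^2 - 16*x + 48) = (x - 3)*(x + 2)*(x + 4)*(x^2 - 16) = (x - 3)*(x + 2)*(x + 4)^2*(x - 4)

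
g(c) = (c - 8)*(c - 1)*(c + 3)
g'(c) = (c - 8)*(c - 1) + (c - 8)*(c + 3) + (c - 1)*(c + 3) = 3*c^2 - 12*c - 19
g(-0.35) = 29.87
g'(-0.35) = -14.43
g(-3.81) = -46.01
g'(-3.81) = 70.27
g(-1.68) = 34.24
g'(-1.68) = 9.63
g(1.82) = -24.43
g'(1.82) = -30.90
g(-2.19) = 26.33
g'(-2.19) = 21.67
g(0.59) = 10.91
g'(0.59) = -25.04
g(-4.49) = -102.17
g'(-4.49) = 95.36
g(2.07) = -32.17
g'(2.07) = -30.99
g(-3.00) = 0.00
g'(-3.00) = 44.00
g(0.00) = 24.00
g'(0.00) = -19.00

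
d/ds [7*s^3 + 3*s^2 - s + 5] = 21*s^2 + 6*s - 1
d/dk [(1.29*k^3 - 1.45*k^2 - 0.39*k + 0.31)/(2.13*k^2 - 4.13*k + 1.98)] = (2.7477*k^4 - 10.6554*k^3 + 14.4818*k^2 - 7.0626*k + 0.5081)/(4.5369*k^4 - 17.5938*k^3 + 25.4917*k^2 - 16.3548*k + 3.9204)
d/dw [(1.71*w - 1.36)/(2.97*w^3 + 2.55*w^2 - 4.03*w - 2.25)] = (-10.1574*w^3 + 7.7571*w^2 + 6.936*w - 9.3283)/(8.8209*w^6 + 15.147*w^5 - 17.4357*w^4 - 33.918*w^3 + 4.7659*w^2 + 18.135*w + 5.0625)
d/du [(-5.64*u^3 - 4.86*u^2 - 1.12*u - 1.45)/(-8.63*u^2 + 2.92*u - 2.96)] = (48.6732*u^4 - 32.9376*u^3 + 26.2264*u^2 + 3.7442*u + 7.5492)/(74.4769*u^4 - 50.3992*u^3 + 59.616*u^2 - 17.2864*u + 8.7616)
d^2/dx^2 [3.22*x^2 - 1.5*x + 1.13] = 6.44000000000000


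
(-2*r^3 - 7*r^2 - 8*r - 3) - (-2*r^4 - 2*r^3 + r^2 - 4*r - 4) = 2*r^4 - 8*r^2 - 4*r + 1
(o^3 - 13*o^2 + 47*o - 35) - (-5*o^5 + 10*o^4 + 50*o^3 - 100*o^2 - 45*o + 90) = 5*o^5 - 10*o^4 - 49*o^3 + 87*o^2 + 92*o - 125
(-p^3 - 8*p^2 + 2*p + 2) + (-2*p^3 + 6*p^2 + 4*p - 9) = -3*p^3 - 2*p^2 + 6*p - 7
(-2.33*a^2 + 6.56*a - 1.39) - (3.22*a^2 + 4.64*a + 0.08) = -5.55*a^2 + 1.92*a - 1.47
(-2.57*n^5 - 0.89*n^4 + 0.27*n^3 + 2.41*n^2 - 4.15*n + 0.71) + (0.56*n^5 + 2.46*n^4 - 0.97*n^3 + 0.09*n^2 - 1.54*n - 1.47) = -2.01*n^5 + 1.57*n^4 - 0.7*n^3 + 2.5*n^2 - 5.69*n - 0.76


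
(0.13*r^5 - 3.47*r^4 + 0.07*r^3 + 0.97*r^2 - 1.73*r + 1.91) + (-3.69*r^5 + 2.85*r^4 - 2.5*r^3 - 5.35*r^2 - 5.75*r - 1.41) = -3.56*r^5 - 0.62*r^4 - 2.43*r^3 - 4.38*r^2 - 7.48*r + 0.5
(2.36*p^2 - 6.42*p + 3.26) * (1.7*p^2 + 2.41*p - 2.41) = 4.012*p^4 - 5.2264*p^3 - 15.6178*p^2 + 23.3288*p - 7.8566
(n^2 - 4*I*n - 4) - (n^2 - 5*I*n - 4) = I*n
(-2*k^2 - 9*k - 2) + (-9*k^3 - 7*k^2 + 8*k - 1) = -9*k^3 - 9*k^2 - k - 3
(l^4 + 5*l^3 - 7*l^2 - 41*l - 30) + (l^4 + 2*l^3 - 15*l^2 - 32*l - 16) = 2*l^4 + 7*l^3 - 22*l^2 - 73*l - 46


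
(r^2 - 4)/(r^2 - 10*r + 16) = (r + 2)/(r - 8)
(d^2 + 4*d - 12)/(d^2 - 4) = (d + 6)/(d + 2)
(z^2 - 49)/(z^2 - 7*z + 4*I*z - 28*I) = (z + 7)/(z + 4*I)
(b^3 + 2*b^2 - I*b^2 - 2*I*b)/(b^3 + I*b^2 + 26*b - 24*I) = b*(b + 2)/(b^2 + 2*I*b + 24)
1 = 1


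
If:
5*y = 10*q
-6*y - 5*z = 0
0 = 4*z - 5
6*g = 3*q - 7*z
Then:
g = -55/32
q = -25/48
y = -25/24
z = 5/4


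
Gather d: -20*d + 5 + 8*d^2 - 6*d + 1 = 8*d^2 - 26*d + 6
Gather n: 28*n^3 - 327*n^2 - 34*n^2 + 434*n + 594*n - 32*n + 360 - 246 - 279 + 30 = 28*n^3 - 361*n^2 + 996*n - 135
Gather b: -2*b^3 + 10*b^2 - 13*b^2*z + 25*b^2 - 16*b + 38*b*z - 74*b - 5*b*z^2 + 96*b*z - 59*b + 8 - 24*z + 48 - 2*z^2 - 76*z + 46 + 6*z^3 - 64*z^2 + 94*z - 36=-2*b^3 + b^2*(35 - 13*z) + b*(-5*z^2 + 134*z - 149) + 6*z^3 - 66*z^2 - 6*z + 66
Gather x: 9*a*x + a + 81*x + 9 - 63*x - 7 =a + x*(9*a + 18) + 2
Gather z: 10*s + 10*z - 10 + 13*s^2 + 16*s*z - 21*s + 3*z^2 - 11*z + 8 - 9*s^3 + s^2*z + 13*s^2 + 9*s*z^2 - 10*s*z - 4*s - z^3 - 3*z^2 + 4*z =-9*s^3 + 26*s^2 + 9*s*z^2 - 15*s - z^3 + z*(s^2 + 6*s + 3) - 2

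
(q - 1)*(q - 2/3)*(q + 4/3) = q^3 - q^2/3 - 14*q/9 + 8/9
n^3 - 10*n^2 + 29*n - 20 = (n - 5)*(n - 4)*(n - 1)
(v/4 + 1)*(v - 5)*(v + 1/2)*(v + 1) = v^4/4 + v^3/8 - 21*v^2/4 - 61*v/8 - 5/2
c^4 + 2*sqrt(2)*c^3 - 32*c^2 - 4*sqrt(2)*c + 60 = (c - 3*sqrt(2))*(c - sqrt(2))*(c + sqrt(2))*(c + 5*sqrt(2))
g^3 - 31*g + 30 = (g - 5)*(g - 1)*(g + 6)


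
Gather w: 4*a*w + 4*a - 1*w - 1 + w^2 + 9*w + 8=4*a + w^2 + w*(4*a + 8) + 7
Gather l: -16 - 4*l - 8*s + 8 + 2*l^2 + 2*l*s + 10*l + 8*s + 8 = 2*l^2 + l*(2*s + 6)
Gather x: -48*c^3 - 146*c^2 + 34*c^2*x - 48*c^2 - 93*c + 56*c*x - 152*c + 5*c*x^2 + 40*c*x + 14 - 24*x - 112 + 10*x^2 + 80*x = -48*c^3 - 194*c^2 - 245*c + x^2*(5*c + 10) + x*(34*c^2 + 96*c + 56) - 98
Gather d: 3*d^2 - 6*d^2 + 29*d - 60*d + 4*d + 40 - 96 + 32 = -3*d^2 - 27*d - 24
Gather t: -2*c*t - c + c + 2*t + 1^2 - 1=t*(2 - 2*c)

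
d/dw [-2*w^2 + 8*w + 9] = 8 - 4*w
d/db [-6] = 0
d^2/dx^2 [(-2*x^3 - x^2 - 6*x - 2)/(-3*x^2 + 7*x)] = 2*(173*x^3 + 54*x^2 - 126*x + 98)/(x^3*(27*x^3 - 189*x^2 + 441*x - 343))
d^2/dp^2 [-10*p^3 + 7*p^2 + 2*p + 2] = 14 - 60*p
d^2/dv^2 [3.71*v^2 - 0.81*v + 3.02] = 7.42000000000000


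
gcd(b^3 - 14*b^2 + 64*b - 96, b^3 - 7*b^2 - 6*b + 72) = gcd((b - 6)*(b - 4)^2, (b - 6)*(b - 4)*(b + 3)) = b^2 - 10*b + 24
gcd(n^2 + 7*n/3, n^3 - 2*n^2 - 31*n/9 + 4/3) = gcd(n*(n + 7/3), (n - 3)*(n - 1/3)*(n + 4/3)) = 1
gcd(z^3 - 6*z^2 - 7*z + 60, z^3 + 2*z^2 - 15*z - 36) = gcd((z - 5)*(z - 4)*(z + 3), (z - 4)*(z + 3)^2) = z^2 - z - 12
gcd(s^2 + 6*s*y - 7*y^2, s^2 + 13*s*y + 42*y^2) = s + 7*y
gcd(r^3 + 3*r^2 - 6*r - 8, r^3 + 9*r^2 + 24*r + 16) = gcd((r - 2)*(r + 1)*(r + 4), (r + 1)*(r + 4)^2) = r^2 + 5*r + 4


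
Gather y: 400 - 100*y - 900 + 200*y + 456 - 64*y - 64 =36*y - 108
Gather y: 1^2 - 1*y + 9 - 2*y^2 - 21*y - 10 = -2*y^2 - 22*y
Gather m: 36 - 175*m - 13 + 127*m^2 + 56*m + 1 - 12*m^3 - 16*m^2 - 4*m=-12*m^3 + 111*m^2 - 123*m + 24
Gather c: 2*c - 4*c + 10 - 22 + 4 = -2*c - 8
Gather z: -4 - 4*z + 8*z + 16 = 4*z + 12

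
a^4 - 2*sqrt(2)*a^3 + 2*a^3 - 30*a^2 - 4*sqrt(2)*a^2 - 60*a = a*(a + 2)*(a - 5*sqrt(2))*(a + 3*sqrt(2))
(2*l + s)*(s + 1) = 2*l*s + 2*l + s^2 + s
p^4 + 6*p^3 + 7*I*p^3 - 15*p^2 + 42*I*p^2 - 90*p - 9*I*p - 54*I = (p + 6)*(p + I)*(p + 3*I)^2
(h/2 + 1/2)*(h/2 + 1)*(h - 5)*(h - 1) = h^4/4 - 3*h^3/4 - 11*h^2/4 + 3*h/4 + 5/2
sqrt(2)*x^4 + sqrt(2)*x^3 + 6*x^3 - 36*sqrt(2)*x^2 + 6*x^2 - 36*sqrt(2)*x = x*(x - 3*sqrt(2))*(x + 6*sqrt(2))*(sqrt(2)*x + sqrt(2))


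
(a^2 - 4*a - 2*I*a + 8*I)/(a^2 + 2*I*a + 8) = (a - 4)/(a + 4*I)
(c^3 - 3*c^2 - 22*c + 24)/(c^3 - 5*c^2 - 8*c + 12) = (c + 4)/(c + 2)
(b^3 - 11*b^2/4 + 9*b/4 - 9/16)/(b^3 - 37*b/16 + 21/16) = (4*b^2 - 8*b + 3)/(4*b^2 + 3*b - 7)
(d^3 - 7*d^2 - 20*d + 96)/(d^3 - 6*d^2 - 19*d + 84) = (d - 8)/(d - 7)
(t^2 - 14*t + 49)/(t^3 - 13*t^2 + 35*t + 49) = 1/(t + 1)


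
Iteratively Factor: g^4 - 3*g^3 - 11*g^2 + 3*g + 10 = (g + 2)*(g^3 - 5*g^2 - g + 5) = (g - 1)*(g + 2)*(g^2 - 4*g - 5) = (g - 1)*(g + 1)*(g + 2)*(g - 5)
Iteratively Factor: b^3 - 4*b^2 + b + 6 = (b - 2)*(b^2 - 2*b - 3) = (b - 2)*(b + 1)*(b - 3)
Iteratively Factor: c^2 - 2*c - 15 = (c + 3)*(c - 5)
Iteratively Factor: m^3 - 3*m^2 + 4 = (m + 1)*(m^2 - 4*m + 4) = (m - 2)*(m + 1)*(m - 2)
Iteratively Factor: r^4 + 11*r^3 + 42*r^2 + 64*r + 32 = (r + 4)*(r^3 + 7*r^2 + 14*r + 8) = (r + 1)*(r + 4)*(r^2 + 6*r + 8) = (r + 1)*(r + 2)*(r + 4)*(r + 4)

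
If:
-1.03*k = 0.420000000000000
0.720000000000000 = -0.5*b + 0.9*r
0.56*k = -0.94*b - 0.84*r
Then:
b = -0.32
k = -0.41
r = 0.62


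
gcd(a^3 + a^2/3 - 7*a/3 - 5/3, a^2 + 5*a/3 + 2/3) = a + 1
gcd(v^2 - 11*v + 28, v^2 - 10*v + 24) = v - 4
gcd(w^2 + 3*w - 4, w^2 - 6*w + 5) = w - 1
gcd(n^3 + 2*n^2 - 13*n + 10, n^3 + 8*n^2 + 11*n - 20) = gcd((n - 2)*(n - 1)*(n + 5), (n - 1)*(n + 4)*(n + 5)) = n^2 + 4*n - 5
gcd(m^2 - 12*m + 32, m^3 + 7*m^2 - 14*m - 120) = m - 4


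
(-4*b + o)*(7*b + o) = -28*b^2 + 3*b*o + o^2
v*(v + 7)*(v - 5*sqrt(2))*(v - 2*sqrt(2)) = v^4 - 7*sqrt(2)*v^3 + 7*v^3 - 49*sqrt(2)*v^2 + 20*v^2 + 140*v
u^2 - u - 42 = (u - 7)*(u + 6)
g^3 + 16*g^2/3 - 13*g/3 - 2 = (g - 1)*(g + 1/3)*(g + 6)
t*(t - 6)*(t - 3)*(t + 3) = t^4 - 6*t^3 - 9*t^2 + 54*t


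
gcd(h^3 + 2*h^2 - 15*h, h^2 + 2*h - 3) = 1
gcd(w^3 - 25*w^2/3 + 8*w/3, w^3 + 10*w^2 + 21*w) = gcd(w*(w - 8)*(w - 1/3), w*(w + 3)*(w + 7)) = w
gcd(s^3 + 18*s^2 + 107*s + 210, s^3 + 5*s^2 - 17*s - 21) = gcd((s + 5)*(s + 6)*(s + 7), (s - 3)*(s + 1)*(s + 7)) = s + 7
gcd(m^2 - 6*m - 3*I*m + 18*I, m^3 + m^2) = 1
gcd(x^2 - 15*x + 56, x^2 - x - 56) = x - 8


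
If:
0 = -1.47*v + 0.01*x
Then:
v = 0.00680272108843537*x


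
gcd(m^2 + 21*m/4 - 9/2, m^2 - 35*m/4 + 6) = m - 3/4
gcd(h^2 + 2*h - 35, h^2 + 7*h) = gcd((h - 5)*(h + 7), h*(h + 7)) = h + 7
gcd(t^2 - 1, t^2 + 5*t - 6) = t - 1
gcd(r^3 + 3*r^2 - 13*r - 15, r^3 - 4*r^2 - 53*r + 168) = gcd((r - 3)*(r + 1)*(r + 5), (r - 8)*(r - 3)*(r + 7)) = r - 3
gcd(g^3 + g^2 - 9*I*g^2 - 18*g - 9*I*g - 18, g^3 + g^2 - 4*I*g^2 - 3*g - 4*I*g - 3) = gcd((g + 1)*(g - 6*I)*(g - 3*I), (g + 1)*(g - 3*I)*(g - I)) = g^2 + g*(1 - 3*I) - 3*I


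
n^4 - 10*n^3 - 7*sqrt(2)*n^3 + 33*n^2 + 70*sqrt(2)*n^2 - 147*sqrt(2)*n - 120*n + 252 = (n - 7)*(n - 3)*(n - 6*sqrt(2))*(n - sqrt(2))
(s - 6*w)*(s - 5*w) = s^2 - 11*s*w + 30*w^2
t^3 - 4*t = t*(t - 2)*(t + 2)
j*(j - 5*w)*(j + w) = j^3 - 4*j^2*w - 5*j*w^2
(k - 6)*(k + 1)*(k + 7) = k^3 + 2*k^2 - 41*k - 42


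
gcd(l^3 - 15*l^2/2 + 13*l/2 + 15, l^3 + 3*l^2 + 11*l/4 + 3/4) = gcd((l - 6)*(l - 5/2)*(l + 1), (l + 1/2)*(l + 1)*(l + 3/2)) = l + 1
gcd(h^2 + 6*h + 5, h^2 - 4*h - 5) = h + 1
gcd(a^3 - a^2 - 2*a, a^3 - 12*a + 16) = a - 2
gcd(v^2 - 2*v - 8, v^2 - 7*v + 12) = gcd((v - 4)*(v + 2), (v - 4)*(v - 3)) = v - 4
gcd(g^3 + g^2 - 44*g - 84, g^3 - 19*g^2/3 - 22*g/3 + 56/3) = g^2 - 5*g - 14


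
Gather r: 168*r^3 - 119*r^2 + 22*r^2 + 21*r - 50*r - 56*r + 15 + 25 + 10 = 168*r^3 - 97*r^2 - 85*r + 50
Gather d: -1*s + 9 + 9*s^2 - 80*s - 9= 9*s^2 - 81*s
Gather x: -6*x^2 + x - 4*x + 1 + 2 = -6*x^2 - 3*x + 3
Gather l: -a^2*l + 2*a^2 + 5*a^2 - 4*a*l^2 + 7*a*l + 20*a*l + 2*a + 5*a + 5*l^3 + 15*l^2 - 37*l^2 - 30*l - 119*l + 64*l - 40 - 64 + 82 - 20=7*a^2 + 7*a + 5*l^3 + l^2*(-4*a - 22) + l*(-a^2 + 27*a - 85) - 42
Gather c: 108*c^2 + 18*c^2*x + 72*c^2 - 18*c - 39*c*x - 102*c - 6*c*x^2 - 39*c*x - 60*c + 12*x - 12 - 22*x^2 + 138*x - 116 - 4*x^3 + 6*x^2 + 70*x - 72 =c^2*(18*x + 180) + c*(-6*x^2 - 78*x - 180) - 4*x^3 - 16*x^2 + 220*x - 200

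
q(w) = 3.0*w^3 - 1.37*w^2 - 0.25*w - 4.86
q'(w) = 9.0*w^2 - 2.74*w - 0.25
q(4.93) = 320.08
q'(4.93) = 204.99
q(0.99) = -3.54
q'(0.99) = 5.86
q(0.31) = -4.98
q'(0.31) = -0.23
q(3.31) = 88.10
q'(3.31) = 89.29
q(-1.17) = -11.25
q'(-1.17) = 15.28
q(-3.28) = -124.64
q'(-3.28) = 105.56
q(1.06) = -3.09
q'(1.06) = 6.96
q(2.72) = 44.70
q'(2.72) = 58.88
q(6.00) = 592.32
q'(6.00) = 307.31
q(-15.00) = -10434.36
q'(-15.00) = 2065.85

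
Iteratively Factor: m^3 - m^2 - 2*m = (m)*(m^2 - m - 2) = m*(m - 2)*(m + 1)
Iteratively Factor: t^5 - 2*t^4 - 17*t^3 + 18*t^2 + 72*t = (t + 2)*(t^4 - 4*t^3 - 9*t^2 + 36*t) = t*(t + 2)*(t^3 - 4*t^2 - 9*t + 36) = t*(t + 2)*(t + 3)*(t^2 - 7*t + 12) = t*(t - 4)*(t + 2)*(t + 3)*(t - 3)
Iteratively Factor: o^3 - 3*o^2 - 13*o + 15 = (o - 1)*(o^2 - 2*o - 15) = (o - 1)*(o + 3)*(o - 5)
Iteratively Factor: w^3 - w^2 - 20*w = (w - 5)*(w^2 + 4*w) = (w - 5)*(w + 4)*(w)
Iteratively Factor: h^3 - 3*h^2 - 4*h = (h + 1)*(h^2 - 4*h) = h*(h + 1)*(h - 4)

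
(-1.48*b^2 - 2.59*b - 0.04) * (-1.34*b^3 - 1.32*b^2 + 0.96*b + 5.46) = 1.9832*b^5 + 5.4242*b^4 + 2.0516*b^3 - 10.5144*b^2 - 14.1798*b - 0.2184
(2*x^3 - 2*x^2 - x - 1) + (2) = 2*x^3 - 2*x^2 - x + 1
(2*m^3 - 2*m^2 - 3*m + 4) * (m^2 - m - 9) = 2*m^5 - 4*m^4 - 19*m^3 + 25*m^2 + 23*m - 36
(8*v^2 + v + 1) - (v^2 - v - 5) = 7*v^2 + 2*v + 6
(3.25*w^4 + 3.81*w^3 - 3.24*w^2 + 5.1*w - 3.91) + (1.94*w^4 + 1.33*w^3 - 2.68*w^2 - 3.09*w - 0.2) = 5.19*w^4 + 5.14*w^3 - 5.92*w^2 + 2.01*w - 4.11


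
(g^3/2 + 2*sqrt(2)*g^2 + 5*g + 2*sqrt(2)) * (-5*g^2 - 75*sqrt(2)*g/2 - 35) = -5*g^5/2 - 115*sqrt(2)*g^4/4 - 385*g^3/2 - 535*sqrt(2)*g^2/2 - 325*g - 70*sqrt(2)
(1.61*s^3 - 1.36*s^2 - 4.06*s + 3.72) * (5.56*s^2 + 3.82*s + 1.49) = 8.9516*s^5 - 1.4114*s^4 - 25.3699*s^3 + 3.1476*s^2 + 8.161*s + 5.5428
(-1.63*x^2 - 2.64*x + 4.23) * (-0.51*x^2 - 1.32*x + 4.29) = 0.8313*x^4 + 3.498*x^3 - 5.6652*x^2 - 16.9092*x + 18.1467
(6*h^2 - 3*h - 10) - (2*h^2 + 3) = 4*h^2 - 3*h - 13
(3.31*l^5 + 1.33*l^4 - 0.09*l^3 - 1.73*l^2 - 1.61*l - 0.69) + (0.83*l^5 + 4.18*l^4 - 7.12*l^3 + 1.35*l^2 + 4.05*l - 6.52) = 4.14*l^5 + 5.51*l^4 - 7.21*l^3 - 0.38*l^2 + 2.44*l - 7.21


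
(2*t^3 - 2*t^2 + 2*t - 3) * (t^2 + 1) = 2*t^5 - 2*t^4 + 4*t^3 - 5*t^2 + 2*t - 3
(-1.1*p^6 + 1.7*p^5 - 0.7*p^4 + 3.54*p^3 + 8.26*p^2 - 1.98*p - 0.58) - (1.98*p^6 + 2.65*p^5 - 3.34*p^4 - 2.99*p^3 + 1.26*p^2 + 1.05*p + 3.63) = -3.08*p^6 - 0.95*p^5 + 2.64*p^4 + 6.53*p^3 + 7.0*p^2 - 3.03*p - 4.21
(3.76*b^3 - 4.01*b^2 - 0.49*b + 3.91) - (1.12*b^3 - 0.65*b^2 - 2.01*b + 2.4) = 2.64*b^3 - 3.36*b^2 + 1.52*b + 1.51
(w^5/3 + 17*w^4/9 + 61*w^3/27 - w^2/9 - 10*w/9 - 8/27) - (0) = w^5/3 + 17*w^4/9 + 61*w^3/27 - w^2/9 - 10*w/9 - 8/27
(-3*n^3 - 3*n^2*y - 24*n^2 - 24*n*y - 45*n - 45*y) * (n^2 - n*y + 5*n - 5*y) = -3*n^5 - 39*n^4 + 3*n^3*y^2 - 165*n^3 + 39*n^2*y^2 - 225*n^2 + 165*n*y^2 + 225*y^2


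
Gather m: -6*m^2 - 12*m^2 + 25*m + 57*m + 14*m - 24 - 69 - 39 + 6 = -18*m^2 + 96*m - 126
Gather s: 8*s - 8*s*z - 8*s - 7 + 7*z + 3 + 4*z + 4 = -8*s*z + 11*z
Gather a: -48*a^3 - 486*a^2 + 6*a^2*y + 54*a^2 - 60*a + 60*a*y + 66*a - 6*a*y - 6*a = -48*a^3 + a^2*(6*y - 432) + 54*a*y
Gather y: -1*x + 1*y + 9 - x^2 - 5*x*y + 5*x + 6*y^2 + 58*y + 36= -x^2 + 4*x + 6*y^2 + y*(59 - 5*x) + 45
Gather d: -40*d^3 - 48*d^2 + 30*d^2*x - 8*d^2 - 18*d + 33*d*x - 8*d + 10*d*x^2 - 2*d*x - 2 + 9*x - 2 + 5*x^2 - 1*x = -40*d^3 + d^2*(30*x - 56) + d*(10*x^2 + 31*x - 26) + 5*x^2 + 8*x - 4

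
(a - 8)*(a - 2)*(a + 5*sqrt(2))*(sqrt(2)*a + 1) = sqrt(2)*a^4 - 10*sqrt(2)*a^3 + 11*a^3 - 110*a^2 + 21*sqrt(2)*a^2 - 50*sqrt(2)*a + 176*a + 80*sqrt(2)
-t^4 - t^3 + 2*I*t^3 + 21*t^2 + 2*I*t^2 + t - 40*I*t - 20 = (t - 4)*(t + 5)*(I*t + 1)^2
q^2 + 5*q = q*(q + 5)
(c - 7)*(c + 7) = c^2 - 49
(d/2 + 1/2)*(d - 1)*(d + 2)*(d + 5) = d^4/2 + 7*d^3/2 + 9*d^2/2 - 7*d/2 - 5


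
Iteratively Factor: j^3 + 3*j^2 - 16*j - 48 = (j - 4)*(j^2 + 7*j + 12) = (j - 4)*(j + 3)*(j + 4)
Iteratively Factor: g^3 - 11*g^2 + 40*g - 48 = (g - 4)*(g^2 - 7*g + 12) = (g - 4)^2*(g - 3)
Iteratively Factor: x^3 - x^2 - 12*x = (x)*(x^2 - x - 12) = x*(x + 3)*(x - 4)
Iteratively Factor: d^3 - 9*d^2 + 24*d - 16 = (d - 1)*(d^2 - 8*d + 16) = (d - 4)*(d - 1)*(d - 4)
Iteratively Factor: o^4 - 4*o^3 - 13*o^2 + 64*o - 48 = (o - 1)*(o^3 - 3*o^2 - 16*o + 48) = (o - 3)*(o - 1)*(o^2 - 16) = (o - 4)*(o - 3)*(o - 1)*(o + 4)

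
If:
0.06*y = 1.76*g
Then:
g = 0.0340909090909091*y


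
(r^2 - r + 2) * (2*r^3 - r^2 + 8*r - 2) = 2*r^5 - 3*r^4 + 13*r^3 - 12*r^2 + 18*r - 4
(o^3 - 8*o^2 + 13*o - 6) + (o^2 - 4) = o^3 - 7*o^2 + 13*o - 10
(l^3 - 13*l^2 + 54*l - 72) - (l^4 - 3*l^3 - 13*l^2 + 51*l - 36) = -l^4 + 4*l^3 + 3*l - 36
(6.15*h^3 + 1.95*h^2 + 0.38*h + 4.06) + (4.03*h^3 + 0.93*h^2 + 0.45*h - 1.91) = 10.18*h^3 + 2.88*h^2 + 0.83*h + 2.15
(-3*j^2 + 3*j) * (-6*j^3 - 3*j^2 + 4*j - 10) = 18*j^5 - 9*j^4 - 21*j^3 + 42*j^2 - 30*j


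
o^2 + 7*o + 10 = (o + 2)*(o + 5)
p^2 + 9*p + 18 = (p + 3)*(p + 6)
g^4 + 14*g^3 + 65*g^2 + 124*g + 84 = (g + 2)^2*(g + 3)*(g + 7)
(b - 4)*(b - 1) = b^2 - 5*b + 4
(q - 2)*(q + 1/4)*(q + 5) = q^3 + 13*q^2/4 - 37*q/4 - 5/2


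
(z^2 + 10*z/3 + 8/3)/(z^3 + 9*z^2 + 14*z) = (z + 4/3)/(z*(z + 7))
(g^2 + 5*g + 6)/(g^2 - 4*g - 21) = (g + 2)/(g - 7)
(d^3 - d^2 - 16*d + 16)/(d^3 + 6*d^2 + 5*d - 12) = (d - 4)/(d + 3)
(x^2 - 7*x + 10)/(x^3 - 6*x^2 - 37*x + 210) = (x - 2)/(x^2 - x - 42)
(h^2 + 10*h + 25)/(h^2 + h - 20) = (h + 5)/(h - 4)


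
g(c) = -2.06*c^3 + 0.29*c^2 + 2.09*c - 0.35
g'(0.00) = 2.09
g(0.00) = -0.35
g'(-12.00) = -894.79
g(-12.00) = 3576.01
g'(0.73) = -0.78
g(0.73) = 0.53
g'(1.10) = -4.75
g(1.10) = -0.44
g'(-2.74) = -45.90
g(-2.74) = 38.48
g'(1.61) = -13.00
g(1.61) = -4.83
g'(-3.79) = -88.88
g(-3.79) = 108.04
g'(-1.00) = -4.67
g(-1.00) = -0.09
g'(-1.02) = -4.93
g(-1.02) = 0.01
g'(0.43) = 1.20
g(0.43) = 0.44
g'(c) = -6.18*c^2 + 0.58*c + 2.09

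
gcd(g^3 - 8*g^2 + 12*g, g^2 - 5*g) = g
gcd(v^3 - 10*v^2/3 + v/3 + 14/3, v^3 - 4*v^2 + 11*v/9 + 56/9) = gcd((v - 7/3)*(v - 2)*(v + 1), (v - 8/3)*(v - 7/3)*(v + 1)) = v^2 - 4*v/3 - 7/3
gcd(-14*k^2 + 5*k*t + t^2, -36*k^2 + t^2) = 1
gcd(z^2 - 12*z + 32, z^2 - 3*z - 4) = z - 4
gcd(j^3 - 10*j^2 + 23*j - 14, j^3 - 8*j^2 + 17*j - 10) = j^2 - 3*j + 2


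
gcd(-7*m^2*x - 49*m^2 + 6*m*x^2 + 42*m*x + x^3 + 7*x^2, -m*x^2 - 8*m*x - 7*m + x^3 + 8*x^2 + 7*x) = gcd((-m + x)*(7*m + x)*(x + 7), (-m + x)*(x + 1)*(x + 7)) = -m*x - 7*m + x^2 + 7*x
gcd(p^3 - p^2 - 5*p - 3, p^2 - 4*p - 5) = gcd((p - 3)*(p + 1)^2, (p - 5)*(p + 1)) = p + 1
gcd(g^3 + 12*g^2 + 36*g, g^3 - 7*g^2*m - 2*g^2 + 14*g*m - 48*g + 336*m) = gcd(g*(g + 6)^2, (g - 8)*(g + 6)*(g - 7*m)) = g + 6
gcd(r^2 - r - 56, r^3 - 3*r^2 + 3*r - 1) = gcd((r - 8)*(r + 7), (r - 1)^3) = 1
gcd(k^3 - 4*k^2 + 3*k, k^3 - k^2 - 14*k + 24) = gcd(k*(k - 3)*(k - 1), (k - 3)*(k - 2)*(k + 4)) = k - 3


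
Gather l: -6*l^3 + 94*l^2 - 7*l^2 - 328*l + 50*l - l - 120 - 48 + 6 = -6*l^3 + 87*l^2 - 279*l - 162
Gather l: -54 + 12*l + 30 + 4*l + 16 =16*l - 8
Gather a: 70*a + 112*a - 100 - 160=182*a - 260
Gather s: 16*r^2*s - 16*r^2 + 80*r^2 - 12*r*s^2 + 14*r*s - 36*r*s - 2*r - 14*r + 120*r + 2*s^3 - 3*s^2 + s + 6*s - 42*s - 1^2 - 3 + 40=64*r^2 + 104*r + 2*s^3 + s^2*(-12*r - 3) + s*(16*r^2 - 22*r - 35) + 36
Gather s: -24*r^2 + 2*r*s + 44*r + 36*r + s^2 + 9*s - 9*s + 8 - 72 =-24*r^2 + 2*r*s + 80*r + s^2 - 64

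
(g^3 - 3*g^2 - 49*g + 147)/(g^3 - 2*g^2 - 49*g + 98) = (g - 3)/(g - 2)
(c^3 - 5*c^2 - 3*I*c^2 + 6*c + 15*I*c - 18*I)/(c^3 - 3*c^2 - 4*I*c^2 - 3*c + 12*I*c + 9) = (c - 2)/(c - I)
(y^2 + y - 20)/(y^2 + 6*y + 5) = (y - 4)/(y + 1)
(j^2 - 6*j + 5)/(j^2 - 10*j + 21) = (j^2 - 6*j + 5)/(j^2 - 10*j + 21)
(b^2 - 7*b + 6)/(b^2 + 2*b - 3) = (b - 6)/(b + 3)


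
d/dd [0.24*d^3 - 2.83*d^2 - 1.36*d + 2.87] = 0.72*d^2 - 5.66*d - 1.36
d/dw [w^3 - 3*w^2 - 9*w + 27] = 3*w^2 - 6*w - 9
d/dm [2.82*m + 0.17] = 2.82000000000000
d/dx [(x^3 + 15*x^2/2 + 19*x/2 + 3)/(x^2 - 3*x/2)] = (4*x^4 - 12*x^3 - 83*x^2 - 24*x + 18)/(x^2*(4*x^2 - 12*x + 9))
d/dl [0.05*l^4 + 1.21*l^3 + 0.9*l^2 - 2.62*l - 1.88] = 0.2*l^3 + 3.63*l^2 + 1.8*l - 2.62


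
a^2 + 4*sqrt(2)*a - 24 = (a - 2*sqrt(2))*(a + 6*sqrt(2))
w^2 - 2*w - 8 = (w - 4)*(w + 2)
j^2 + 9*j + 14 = (j + 2)*(j + 7)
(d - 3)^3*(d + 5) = d^4 - 4*d^3 - 18*d^2 + 108*d - 135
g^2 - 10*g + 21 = (g - 7)*(g - 3)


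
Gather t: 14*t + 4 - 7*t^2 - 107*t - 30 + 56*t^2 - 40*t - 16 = 49*t^2 - 133*t - 42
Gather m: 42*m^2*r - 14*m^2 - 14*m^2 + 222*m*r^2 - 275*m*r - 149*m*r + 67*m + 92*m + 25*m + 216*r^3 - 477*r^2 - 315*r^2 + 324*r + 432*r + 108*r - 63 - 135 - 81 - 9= m^2*(42*r - 28) + m*(222*r^2 - 424*r + 184) + 216*r^3 - 792*r^2 + 864*r - 288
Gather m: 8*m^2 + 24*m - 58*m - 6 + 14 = 8*m^2 - 34*m + 8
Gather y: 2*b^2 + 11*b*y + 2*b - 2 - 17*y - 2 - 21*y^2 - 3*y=2*b^2 + 2*b - 21*y^2 + y*(11*b - 20) - 4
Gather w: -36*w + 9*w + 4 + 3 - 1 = 6 - 27*w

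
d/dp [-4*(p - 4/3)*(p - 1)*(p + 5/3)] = -12*p^2 + 16*p/3 + 92/9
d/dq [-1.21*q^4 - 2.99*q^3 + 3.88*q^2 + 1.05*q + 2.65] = -4.84*q^3 - 8.97*q^2 + 7.76*q + 1.05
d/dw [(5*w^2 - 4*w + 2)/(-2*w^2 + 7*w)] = (27*w^2 + 8*w - 14)/(w^2*(4*w^2 - 28*w + 49))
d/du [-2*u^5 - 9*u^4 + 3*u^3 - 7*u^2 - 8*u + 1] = -10*u^4 - 36*u^3 + 9*u^2 - 14*u - 8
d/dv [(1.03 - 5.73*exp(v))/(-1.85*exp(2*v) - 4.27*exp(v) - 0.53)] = (-10.6005*exp(2*v) + 3.811*exp(v) + 7.435)*exp(v)/(3.4225*exp(4*v) + 15.799*exp(3*v) + 20.1939*exp(2*v) + 4.5262*exp(v) + 0.2809)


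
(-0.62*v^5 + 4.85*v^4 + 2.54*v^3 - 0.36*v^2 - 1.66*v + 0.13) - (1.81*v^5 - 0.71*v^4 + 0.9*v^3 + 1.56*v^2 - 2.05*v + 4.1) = -2.43*v^5 + 5.56*v^4 + 1.64*v^3 - 1.92*v^2 + 0.39*v - 3.97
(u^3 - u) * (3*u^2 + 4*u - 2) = 3*u^5 + 4*u^4 - 5*u^3 - 4*u^2 + 2*u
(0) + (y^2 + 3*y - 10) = y^2 + 3*y - 10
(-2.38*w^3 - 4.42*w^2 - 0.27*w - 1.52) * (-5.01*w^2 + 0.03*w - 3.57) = 11.9238*w^5 + 22.0728*w^4 + 9.7167*w^3 + 23.3865*w^2 + 0.9183*w + 5.4264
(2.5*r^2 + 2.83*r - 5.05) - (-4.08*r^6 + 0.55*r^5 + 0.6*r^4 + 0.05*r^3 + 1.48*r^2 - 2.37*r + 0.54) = 4.08*r^6 - 0.55*r^5 - 0.6*r^4 - 0.05*r^3 + 1.02*r^2 + 5.2*r - 5.59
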